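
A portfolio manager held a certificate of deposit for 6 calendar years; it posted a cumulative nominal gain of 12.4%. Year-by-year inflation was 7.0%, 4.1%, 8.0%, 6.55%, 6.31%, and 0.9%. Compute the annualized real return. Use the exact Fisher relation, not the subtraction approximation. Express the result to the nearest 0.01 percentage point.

-3.30%

Cumulative inflation factor: 1.070 × 1.041 × 1.080 × 1.0655 × 1.0631 × 1.009 ≈ 1.37492.
Nominal growth factor: 1.12400. Real growth factor = 1.12400 / 1.37492 ≈ 0.81750.
Annualized: 0.81750^(1/6) − 1 ≈ -0.03303.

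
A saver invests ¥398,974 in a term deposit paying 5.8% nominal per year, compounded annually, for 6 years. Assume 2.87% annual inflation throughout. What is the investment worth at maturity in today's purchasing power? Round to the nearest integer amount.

Nominal value at maturity: ¥398,974 × (1 + 5.8%)^6 ≈ ¥559,575.
Price-level factor over 6 years: (1 + 2.87%)^6 ≈ 1.1850384424.
The maturity value deflated by that factor is the answer in today's purchasing power.

¥472,200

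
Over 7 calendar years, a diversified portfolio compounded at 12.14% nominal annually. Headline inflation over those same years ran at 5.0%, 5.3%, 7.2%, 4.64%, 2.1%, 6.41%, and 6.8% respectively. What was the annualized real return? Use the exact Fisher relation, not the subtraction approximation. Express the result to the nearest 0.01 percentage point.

6.46%

Cumulative inflation factor: 1.050 × 1.053 × 1.072 × 1.0464 × 1.021 × 1.0641 × 1.068 ≈ 1.43910.
Nominal growth factor: 2.23010. Real growth factor = 2.23010 / 1.43910 ≈ 1.54965.
Annualized: 1.54965^(1/7) − 1 ≈ 0.06458.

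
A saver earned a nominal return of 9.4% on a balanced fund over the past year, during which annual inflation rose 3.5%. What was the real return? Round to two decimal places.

5.70%

Real return via the Fisher equation: (1 + 9.4%)/(1 + 3.5%) − 1 = 1.094/1.035 − 1 ≈ 0.05700.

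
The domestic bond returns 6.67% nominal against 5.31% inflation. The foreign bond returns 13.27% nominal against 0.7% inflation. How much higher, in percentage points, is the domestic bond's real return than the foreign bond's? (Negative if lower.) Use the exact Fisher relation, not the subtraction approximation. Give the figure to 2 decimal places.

The domestic bond real return: 1.0667/1.0531 − 1 = 1.291%.
The foreign bond real return: 1.1327/1.007 − 1 = 12.483%.
Difference: 1.291 − 12.483 = -11.192 pp.

-11.19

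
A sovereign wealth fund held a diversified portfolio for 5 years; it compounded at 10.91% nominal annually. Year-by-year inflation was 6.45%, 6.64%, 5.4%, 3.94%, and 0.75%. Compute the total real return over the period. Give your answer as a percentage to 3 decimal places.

Cumulative inflation factor: 1.0645 × 1.0664 × 1.054 × 1.0394 × 1.0075 ≈ 1.25295.
Nominal growth factor: 1.67824. Real growth factor = 1.67824 / 1.25295 ≈ 1.33943.
Total real return ≈ 33.9428%.

33.943%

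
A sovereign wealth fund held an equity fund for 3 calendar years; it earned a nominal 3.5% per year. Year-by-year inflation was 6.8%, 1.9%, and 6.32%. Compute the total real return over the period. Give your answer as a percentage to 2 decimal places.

-4.18%

Cumulative inflation factor: 1.068 × 1.019 × 1.0632 ≈ 1.15707.
Nominal growth factor: 1.10872. Real growth factor = 1.10872 / 1.15707 ≈ 0.95821.
Total real return ≈ -4.1790%.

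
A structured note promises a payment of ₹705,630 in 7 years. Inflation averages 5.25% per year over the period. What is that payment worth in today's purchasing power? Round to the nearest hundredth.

Price-level factor over 7 years: (1 + 5.25%)^7 ≈ 1.4307202746.
Purchasing power today: ₹705,630 divided by that factor.

₹493,199.13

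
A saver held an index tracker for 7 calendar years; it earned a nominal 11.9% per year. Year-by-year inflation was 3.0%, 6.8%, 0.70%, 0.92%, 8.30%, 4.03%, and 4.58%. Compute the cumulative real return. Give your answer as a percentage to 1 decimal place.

Cumulative inflation factor: 1.030 × 1.068 × 1.0070 × 1.0092 × 1.0830 × 1.0403 × 1.0458 ≈ 1.31720.
Nominal growth factor: 2.19690. Real growth factor = 2.19690 / 1.31720 ≈ 1.66786.
Total real return ≈ 66.7860%.

66.8%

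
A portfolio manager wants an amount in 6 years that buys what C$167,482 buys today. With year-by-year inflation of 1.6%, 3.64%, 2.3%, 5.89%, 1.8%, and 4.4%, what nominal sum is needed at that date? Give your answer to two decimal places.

C$203,033.69

Cumulative price-level factor: 1.016 × 1.0364 × 1.023 × 1.0589 × 1.018 × 1.044 ≈ 1.2122717114.
Multiplying C$167,482 by the price-level factor gives the future nominal sum.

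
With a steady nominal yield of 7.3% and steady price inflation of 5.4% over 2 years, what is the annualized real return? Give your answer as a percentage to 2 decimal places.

With constant rates the annual real return is the same each year: (1+7.3%)/(1+5.4%) − 1 = 0.01803.

1.80%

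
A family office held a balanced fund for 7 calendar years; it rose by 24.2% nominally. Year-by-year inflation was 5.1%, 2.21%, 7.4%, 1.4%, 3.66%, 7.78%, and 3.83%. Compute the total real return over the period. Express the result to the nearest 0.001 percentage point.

-8.481%

Cumulative inflation factor: 1.051 × 1.0221 × 1.074 × 1.014 × 1.0366 × 1.0778 × 1.0383 ≈ 1.35710.
Nominal growth factor: 1.24200. Real growth factor = 1.24200 / 1.35710 ≈ 0.91519.
Total real return ≈ -8.4811%.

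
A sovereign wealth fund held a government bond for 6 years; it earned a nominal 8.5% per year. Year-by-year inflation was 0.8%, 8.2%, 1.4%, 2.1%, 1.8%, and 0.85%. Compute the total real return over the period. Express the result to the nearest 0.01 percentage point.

Cumulative inflation factor: 1.008 × 1.082 × 1.014 × 1.021 × 1.018 × 1.0085 ≈ 1.15924.
Nominal growth factor: 1.63147. Real growth factor = 1.63147 / 1.15924 ≈ 1.40735.
Total real return ≈ 40.7354%.

40.74%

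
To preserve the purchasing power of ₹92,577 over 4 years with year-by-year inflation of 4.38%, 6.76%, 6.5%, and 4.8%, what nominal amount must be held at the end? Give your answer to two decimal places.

₹115,143.61

Cumulative price-level factor: 1.0438 × 1.0676 × 1.065 × 1.048 ≈ 1.2437604654.
Multiplying ₹92,577 by the price-level factor gives the future nominal sum.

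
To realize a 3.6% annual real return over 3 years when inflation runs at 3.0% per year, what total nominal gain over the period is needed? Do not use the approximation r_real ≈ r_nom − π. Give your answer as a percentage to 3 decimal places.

21.504%

Required annual nominal rate: (1+3.6%)(1+3.0%) − 1 = 6.708%.
Cumulative over 3 years: (1 + 0.06708)^3 − 1 ≈ 0.21504.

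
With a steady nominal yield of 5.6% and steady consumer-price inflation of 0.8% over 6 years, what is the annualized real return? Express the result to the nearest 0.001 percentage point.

4.762%

With constant rates the annual real return is the same each year: (1+5.6%)/(1+0.8%) − 1 = 0.04762.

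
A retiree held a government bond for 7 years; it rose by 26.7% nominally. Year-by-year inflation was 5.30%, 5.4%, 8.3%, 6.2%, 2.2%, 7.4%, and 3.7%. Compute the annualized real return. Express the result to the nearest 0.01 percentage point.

-1.94%

Cumulative inflation factor: 1.0530 × 1.054 × 1.083 × 1.062 × 1.022 × 1.074 × 1.037 ≈ 1.45297.
Nominal growth factor: 1.26700. Real growth factor = 1.26700 / 1.45297 ≈ 0.87201.
Annualized: 0.87201^(1/7) − 1 ≈ -0.01938.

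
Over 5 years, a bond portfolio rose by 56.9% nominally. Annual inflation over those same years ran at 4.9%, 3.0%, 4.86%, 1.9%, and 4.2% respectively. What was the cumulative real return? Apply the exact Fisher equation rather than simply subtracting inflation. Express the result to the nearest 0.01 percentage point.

30.42%

Cumulative inflation factor: 1.049 × 1.030 × 1.0486 × 1.019 × 1.042 ≈ 1.20300.
Nominal growth factor: 1.56900. Real growth factor = 1.56900 / 1.20300 ≈ 1.30424.
Total real return ≈ 30.4243%.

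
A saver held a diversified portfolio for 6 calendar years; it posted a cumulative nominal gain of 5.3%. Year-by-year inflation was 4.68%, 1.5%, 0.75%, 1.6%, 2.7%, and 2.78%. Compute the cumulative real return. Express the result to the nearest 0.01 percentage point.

-8.28%

Cumulative inflation factor: 1.0468 × 1.015 × 1.0075 × 1.016 × 1.027 × 1.0278 ≈ 1.14802.
Nominal growth factor: 1.05300. Real growth factor = 1.05300 / 1.14802 ≈ 0.91724.
Total real return ≈ -8.2765%.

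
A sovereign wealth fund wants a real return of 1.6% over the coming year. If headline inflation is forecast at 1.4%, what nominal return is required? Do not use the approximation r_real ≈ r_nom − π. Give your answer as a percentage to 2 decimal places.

By the Fisher equation, 1 + r_nom = (1 + 1.6%)(1 + 1.4%) = 1.016 × 1.014 = 1.030224.
So r_nom = 3.0224%.

3.02%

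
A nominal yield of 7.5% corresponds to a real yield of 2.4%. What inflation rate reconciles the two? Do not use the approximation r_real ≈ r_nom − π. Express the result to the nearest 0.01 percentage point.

4.98%

From (1+r_nom) = (1+r_real)(1+π), we get 1+π = (1 + 7.5%)/(1 + 2.4%) = 1.075/1.024 ≈ 1.04980.
So π ≈ 4.9805%.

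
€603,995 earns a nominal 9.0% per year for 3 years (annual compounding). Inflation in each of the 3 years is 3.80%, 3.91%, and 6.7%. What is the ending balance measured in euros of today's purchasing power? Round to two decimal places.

Nominal value at maturity: €603,995 × (1 + 9.0%)^3 ≈ €782,191.04.
Price-level factor over 3 years: 1.0380 × 1.0391 × 1.067 = 1.1508510486.
Dividing the nominal maturity value by the price-level factor gives the value in today's money.

€679,663.14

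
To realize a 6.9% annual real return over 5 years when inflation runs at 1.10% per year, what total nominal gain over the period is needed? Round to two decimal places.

Required annual nominal rate: (1+6.9%)(1+1.10%) − 1 = 8.0759%.
Cumulative over 5 years: (1 + 0.080759)^5 − 1 ≈ 0.47450.

47.45%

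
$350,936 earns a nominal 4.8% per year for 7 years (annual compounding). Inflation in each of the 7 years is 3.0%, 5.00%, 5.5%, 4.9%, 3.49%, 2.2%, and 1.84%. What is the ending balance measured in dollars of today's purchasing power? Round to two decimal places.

Nominal value at maturity: $350,936 × (1 + 4.8%)^7 ≈ $487,255.67.
Price-level factor over 7 years: 1.030 × 1.0500 × 1.055 × 1.049 × 1.0349 × 1.022 × 1.0184 ≈ 1.2892054862.
Dividing the nominal maturity value by the price-level factor gives the value in today's money.

$377,950.35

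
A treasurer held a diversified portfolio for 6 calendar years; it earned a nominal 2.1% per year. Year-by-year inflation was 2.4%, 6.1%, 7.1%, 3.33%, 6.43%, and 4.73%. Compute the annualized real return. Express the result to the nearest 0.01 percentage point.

Cumulative inflation factor: 1.024 × 1.061 × 1.071 × 1.0333 × 1.0643 × 1.0473 ≈ 1.34019.
Nominal growth factor: 1.13280. Real growth factor = 1.13280 / 1.34019 ≈ 0.84526.
Annualized: 0.84526^(1/6) − 1 ≈ -0.02763.

-2.76%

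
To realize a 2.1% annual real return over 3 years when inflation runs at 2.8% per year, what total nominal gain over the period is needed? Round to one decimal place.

15.6%

Required annual nominal rate: (1+2.1%)(1+2.8%) − 1 = 4.9588%.
Cumulative over 3 years: (1 + 0.049588)^3 − 1 ≈ 0.15626.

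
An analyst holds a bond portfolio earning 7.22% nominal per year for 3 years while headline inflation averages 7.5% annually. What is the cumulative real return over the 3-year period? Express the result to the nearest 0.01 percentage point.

The annual real rate is (1+7.22%)/(1+7.5%) − 1 = -0.2605%.
Compounded over 3 years: (1 + -0.002605)^3 − 1 ≈ -0.00779.

-0.78%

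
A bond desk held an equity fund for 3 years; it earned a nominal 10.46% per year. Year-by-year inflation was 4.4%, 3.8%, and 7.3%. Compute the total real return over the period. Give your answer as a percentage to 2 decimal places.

Cumulative inflation factor: 1.044 × 1.038 × 1.073 ≈ 1.16278.
Nominal growth factor: 1.34777. Real growth factor = 1.34777 / 1.16278 ≈ 1.15909.
Total real return ≈ 15.9091%.

15.91%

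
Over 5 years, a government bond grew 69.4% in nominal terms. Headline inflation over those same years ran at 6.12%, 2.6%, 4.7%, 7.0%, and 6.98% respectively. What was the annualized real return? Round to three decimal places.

Cumulative inflation factor: 1.0612 × 1.026 × 1.047 × 1.070 × 1.0698 ≈ 1.30490.
Nominal growth factor: 1.69400. Real growth factor = 1.69400 / 1.30490 ≈ 1.29818.
Annualized: 1.29818^(1/5) − 1 ≈ 0.05358.

5.358%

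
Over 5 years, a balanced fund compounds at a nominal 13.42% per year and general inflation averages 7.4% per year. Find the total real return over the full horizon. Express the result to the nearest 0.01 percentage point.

31.35%

The annual real rate is (1+13.42%)/(1+7.4%) − 1 = 5.6052%.
Compounded over 5 years: (1 + 0.056052)^5 − 1 ≈ 0.31349.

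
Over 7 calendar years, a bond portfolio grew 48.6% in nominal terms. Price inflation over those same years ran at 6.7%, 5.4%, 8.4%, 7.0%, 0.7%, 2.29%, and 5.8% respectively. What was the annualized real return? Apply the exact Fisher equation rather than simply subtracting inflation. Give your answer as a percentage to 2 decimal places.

0.64%

Cumulative inflation factor: 1.067 × 1.054 × 1.084 × 1.070 × 1.007 × 1.0229 × 1.058 ≈ 1.42156.
Nominal growth factor: 1.48600. Real growth factor = 1.48600 / 1.42156 ≈ 1.04533.
Annualized: 1.04533^(1/7) − 1 ≈ 0.00635.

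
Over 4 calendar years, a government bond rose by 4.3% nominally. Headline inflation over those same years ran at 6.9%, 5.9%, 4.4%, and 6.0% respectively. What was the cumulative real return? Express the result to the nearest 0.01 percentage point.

-16.75%

Cumulative inflation factor: 1.069 × 1.059 × 1.044 × 1.060 ≈ 1.25280.
Nominal growth factor: 1.04300. Real growth factor = 1.04300 / 1.25280 ≈ 0.83254.
Total real return ≈ -16.7462%.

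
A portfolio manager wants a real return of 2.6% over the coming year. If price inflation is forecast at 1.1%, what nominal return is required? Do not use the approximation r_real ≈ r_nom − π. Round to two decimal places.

3.73%

By the Fisher equation, 1 + r_nom = (1 + 2.6%)(1 + 1.1%) = 1.026 × 1.011 = 1.037286.
So r_nom = 3.7286%.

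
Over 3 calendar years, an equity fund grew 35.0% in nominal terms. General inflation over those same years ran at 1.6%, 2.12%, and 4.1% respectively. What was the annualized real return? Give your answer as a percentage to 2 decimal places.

7.72%

Cumulative inflation factor: 1.016 × 1.0212 × 1.041 ≈ 1.08008.
Nominal growth factor: 1.35000. Real growth factor = 1.35000 / 1.08008 ≈ 1.24991.
Annualized: 1.24991^(1/3) − 1 ≈ 0.07719.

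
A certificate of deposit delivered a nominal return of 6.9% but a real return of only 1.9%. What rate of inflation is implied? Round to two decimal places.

From (1+r_nom) = (1+r_real)(1+π), we get 1+π = (1 + 6.9%)/(1 + 1.9%) = 1.069/1.019 ≈ 1.04907.
So π ≈ 4.9068%.

4.91%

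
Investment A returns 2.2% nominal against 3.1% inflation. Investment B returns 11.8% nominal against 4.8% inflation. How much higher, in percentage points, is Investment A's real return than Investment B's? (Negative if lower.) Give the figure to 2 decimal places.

Investment A real return: 1.022/1.031 − 1 = -0.873%.
Investment B real return: 1.118/1.048 − 1 = 6.679%.
Difference: -0.873 − 6.679 = -7.552 pp.

-7.55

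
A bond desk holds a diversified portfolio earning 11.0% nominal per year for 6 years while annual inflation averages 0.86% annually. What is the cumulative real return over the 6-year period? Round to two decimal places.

The annual real rate is (1+11.0%)/(1+0.86%) − 1 = 10.0535%.
Compounded over 6 years: (1 + 0.100535)^6 − 1 ≈ 0.77674.

77.67%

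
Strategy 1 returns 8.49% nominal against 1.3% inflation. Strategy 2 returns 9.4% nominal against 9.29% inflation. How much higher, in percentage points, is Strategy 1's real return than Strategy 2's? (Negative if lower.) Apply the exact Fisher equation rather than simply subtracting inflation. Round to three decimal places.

Strategy 1 real return: 1.0849/1.013 − 1 = 7.0977%.
Strategy 2 real return: 1.094/1.0929 − 1 = 0.1006%.
Difference: 7.0977 − 0.1006 = 6.9971 pp.

6.997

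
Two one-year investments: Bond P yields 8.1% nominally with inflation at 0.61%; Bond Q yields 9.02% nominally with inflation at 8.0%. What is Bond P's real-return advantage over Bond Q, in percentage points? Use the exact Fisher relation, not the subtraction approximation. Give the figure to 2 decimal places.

6.50

Bond P real return: 1.081/1.0061 − 1 = 7.445%.
Bond Q real return: 1.0902/1.080 − 1 = 0.944%.
Difference: 7.445 − 0.944 = 6.501 pp.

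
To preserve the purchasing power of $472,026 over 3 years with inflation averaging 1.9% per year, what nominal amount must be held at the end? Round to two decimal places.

$499,445.92

Cumulative price-level factor: (1+1.9%)^3 = 1.058089859.
Multiplying $472,026 by the price-level factor gives the future nominal sum.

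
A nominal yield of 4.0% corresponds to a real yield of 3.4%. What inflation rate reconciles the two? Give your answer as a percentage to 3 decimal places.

From (1+r_nom) = (1+r_real)(1+π), we get 1+π = (1 + 4.0%)/(1 + 3.4%) = 1.040/1.034 ≈ 1.00580.
So π ≈ 0.5803%.

0.580%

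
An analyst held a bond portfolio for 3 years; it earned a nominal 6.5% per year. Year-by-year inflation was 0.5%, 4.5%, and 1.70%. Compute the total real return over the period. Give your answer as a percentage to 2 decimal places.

Cumulative inflation factor: 1.005 × 1.045 × 1.0170 ≈ 1.06808.
Nominal growth factor: 1.20795. Real growth factor = 1.20795 / 1.06808 ≈ 1.13096.
Total real return ≈ 13.0956%.

13.10%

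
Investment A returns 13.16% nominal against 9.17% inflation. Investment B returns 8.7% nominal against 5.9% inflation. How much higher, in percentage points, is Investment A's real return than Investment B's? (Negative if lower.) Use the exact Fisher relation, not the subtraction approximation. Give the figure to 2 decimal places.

1.01

Investment A real return: 1.1316/1.0917 − 1 = 3.655%.
Investment B real return: 1.087/1.059 − 1 = 2.644%.
Difference: 3.655 − 2.644 = 1.011 pp.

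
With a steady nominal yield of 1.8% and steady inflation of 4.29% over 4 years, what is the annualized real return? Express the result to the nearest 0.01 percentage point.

-2.39%

With constant rates the annual real return is the same each year: (1+1.8%)/(1+4.29%) − 1 = -0.02388.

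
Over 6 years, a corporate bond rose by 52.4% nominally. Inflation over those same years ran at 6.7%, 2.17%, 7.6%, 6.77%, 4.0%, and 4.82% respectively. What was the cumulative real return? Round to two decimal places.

Cumulative inflation factor: 1.067 × 1.0217 × 1.076 × 1.0677 × 1.040 × 1.0482 ≈ 1.36530.
Nominal growth factor: 1.52400. Real growth factor = 1.52400 / 1.36530 ≈ 1.11624.
Total real return ≈ 11.6241%.

11.62%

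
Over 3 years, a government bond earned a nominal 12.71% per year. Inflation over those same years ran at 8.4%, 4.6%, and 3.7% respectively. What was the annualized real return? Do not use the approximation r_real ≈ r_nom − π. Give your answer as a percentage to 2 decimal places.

Cumulative inflation factor: 1.084 × 1.046 × 1.037 ≈ 1.17582.
Nominal growth factor: 1.43182. Real growth factor = 1.43182 / 1.17582 ≈ 1.21772.
Annualized: 1.21772^(1/3) − 1 ≈ 0.06786.

6.79%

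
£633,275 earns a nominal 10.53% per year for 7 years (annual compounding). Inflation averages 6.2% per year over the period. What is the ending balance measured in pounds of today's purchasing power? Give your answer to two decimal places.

Nominal value at maturity: £633,275 × (1 + 10.53%)^7 ≈ £1,276,302.25.
Price-level factor over 7 years: (1 + 6.2%)^7 ≈ 1.5236022917.
Dividing the nominal maturity value by the price-level factor gives the value in today's money.

£837,687.27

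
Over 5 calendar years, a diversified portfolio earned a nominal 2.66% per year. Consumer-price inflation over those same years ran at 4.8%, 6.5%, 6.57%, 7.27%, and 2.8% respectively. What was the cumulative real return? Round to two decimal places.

-13.07%

Cumulative inflation factor: 1.048 × 1.065 × 1.0657 × 1.0727 × 1.028 ≈ 1.31165.
Nominal growth factor: 1.14027. Real growth factor = 1.14027 / 1.31165 ≈ 0.86934.
Total real return ≈ -13.0661%.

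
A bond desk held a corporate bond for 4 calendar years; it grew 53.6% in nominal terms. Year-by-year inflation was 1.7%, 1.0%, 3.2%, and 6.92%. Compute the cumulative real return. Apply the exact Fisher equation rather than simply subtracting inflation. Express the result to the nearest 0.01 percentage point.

35.52%

Cumulative inflation factor: 1.017 × 1.010 × 1.032 × 1.0692 ≈ 1.13339.
Nominal growth factor: 1.53600. Real growth factor = 1.53600 / 1.13339 ≈ 1.35522.
Total real return ≈ 35.5221%.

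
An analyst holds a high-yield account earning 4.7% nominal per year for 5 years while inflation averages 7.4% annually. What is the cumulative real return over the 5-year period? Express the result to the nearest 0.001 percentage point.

-11.954%

The annual real rate is (1+4.7%)/(1+7.4%) − 1 = -2.5140%.
Compounded over 5 years: (1 + -0.025140)^5 − 1 ≈ -0.11954.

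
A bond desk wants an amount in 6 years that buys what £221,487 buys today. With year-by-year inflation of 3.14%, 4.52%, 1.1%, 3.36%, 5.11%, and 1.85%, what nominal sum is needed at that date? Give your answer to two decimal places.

Cumulative price-level factor: 1.0314 × 1.0452 × 1.011 × 1.0336 × 1.0511 × 1.0185 ≈ 1.2059665275.
The nominal amount required is £221,487 scaled up by that factor.

£267,105.91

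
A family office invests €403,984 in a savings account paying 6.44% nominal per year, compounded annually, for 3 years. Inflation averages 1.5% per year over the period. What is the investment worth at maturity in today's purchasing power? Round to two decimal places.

€465,887.05

Nominal value at maturity: €403,984 × (1 + 6.44%)^3 ≈ €487,168.01.
Price-level factor over 3 years: (1 + 1.5%)^3 = 1.045678375.
The maturity value deflated by that factor is the answer in today's purchasing power.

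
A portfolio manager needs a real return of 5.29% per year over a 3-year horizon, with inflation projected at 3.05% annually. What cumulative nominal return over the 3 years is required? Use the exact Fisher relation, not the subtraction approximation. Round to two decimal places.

27.73%

Required annual nominal rate: (1+5.29%)(1+3.05%) − 1 = 8.501345%.
Cumulative over 3 years: (1 + 0.08501345)^3 − 1 ≈ 0.27734.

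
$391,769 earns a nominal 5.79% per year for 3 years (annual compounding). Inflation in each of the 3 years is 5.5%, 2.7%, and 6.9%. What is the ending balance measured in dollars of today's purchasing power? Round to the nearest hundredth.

$400,463.84

Nominal value at maturity: $391,769 × (1 + 5.79%)^3 ≈ $463,835.43.
Price-level factor over 3 years: 1.055 × 1.027 × 1.069 = 1.158245465.
Dividing the nominal maturity value by the price-level factor gives the value in today's money.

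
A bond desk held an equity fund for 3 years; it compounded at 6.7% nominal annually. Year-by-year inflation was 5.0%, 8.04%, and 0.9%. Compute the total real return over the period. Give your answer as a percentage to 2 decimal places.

6.13%

Cumulative inflation factor: 1.050 × 1.0804 × 1.009 ≈ 1.14463.
Nominal growth factor: 1.21477. Real growth factor = 1.21477 / 1.14463 ≈ 1.06128.
Total real return ≈ 6.1276%.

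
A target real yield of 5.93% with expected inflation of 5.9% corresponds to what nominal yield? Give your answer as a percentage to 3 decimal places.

By the Fisher equation, 1 + r_nom = (1 + 5.93%)(1 + 5.9%) = 1.0593 × 1.059 = 1.1217987.
So r_nom = 12.17987%.

12.180%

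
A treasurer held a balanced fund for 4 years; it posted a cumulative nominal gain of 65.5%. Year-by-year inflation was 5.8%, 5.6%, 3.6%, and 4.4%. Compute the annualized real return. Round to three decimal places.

Cumulative inflation factor: 1.058 × 1.056 × 1.036 × 1.044 ≈ 1.20840.
Nominal growth factor: 1.65500. Real growth factor = 1.65500 / 1.20840 ≈ 1.36958.
Annualized: 1.36958^(1/4) − 1 ≈ 0.08180.

8.180%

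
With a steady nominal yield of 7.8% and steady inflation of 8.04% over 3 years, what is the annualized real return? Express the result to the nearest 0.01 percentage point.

-0.22%

With constant rates the annual real return is the same each year: (1+7.8%)/(1+8.04%) − 1 = -0.00222.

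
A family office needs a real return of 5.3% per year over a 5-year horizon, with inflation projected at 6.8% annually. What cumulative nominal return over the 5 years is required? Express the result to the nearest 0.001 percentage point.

79.886%

Required annual nominal rate: (1+5.3%)(1+6.8%) − 1 = 12.4604%.
Cumulative over 5 years: (1 + 0.124604)^5 − 1 ≈ 0.79886.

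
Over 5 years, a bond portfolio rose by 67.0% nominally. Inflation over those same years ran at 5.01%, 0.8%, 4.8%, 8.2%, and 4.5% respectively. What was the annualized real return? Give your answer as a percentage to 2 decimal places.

Cumulative inflation factor: 1.0501 × 1.008 × 1.048 × 1.082 × 1.045 ≈ 1.25428.
Nominal growth factor: 1.67000. Real growth factor = 1.67000 / 1.25428 ≈ 1.33144.
Annualized: 1.33144^(1/5) − 1 ≈ 0.05892.

5.89%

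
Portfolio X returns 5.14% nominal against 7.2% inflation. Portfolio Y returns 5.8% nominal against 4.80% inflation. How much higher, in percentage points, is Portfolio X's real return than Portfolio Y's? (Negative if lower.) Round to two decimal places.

-2.88

Portfolio X real return: 1.0514/1.072 − 1 = -1.922%.
Portfolio Y real return: 1.058/1.0480 − 1 = 0.954%.
Difference: -1.922 − 0.954 = -2.876 pp.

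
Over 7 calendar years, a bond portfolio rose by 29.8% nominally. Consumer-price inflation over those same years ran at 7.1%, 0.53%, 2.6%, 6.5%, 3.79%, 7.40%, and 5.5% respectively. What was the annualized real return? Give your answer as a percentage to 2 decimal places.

-0.91%

Cumulative inflation factor: 1.071 × 1.0053 × 1.026 × 1.065 × 1.0379 × 1.0740 × 1.055 ≈ 1.38355.
Nominal growth factor: 1.29800. Real growth factor = 1.29800 / 1.38355 ≈ 0.93817.
Annualized: 0.93817^(1/7) − 1 ≈ -0.00908.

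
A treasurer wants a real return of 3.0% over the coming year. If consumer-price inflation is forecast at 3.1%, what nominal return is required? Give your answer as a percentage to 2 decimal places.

6.19%

By the Fisher equation, 1 + r_nom = (1 + 3.0%)(1 + 3.1%) = 1.030 × 1.031 = 1.06193.
So r_nom = 6.193%.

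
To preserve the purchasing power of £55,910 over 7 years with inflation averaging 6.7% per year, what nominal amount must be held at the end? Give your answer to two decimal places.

£88,031.97

Cumulative price-level factor: (1+6.7%)^7 ≈ 1.5745299861.
Multiplying £55,910 by the price-level factor gives the future nominal sum.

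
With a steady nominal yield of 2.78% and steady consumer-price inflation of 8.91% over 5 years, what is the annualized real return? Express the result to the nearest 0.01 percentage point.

With constant rates the annual real return is the same each year: (1+2.78%)/(1+8.91%) − 1 = -0.05629.

-5.63%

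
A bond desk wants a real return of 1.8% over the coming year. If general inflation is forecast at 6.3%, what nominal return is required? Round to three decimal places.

8.213%

By the Fisher equation, 1 + r_nom = (1 + 1.8%)(1 + 6.3%) = 1.018 × 1.063 = 1.082134.
So r_nom = 8.2134%.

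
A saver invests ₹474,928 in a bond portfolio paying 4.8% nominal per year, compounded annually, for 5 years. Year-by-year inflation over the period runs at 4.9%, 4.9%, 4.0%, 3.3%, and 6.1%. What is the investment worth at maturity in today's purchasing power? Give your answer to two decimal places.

₹478,667.75

Nominal value at maturity: ₹474,928 × (1 + 4.8%)^5 ≈ ₹600,391.02.
Price-level factor over 5 years: 1.049 × 1.049 × 1.040 × 1.033 × 1.061 ≈ 1.2542959533.
The maturity value deflated by that factor is the answer in today's purchasing power.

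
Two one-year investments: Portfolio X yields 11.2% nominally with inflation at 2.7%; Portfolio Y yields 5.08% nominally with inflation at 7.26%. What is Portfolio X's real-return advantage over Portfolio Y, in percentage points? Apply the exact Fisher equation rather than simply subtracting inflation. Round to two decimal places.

Portfolio X real return: 1.112/1.027 − 1 = 8.277%.
Portfolio Y real return: 1.0508/1.0726 − 1 = -2.032%.
Difference: 8.277 − (-2.032) = 10.309 pp.

10.31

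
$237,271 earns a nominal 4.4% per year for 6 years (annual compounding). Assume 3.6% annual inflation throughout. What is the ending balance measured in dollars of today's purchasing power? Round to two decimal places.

$248,478.67

Nominal value at maturity: $237,271 × (1 + 4.4%)^6 ≈ $307,218.70.
Price-level factor over 6 years: (1 + 3.6%)^6 ≈ 1.2363986792.
Dividing the nominal maturity value by the price-level factor gives the value in today's money.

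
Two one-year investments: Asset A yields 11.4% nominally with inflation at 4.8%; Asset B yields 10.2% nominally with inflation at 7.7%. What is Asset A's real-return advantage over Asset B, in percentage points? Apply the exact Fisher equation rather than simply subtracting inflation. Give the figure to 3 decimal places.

Asset A real return: 1.114/1.048 − 1 = 6.2977%.
Asset B real return: 1.102/1.077 − 1 = 2.3213%.
Difference: 6.2977 − 2.3213 = 3.9764 pp.

3.976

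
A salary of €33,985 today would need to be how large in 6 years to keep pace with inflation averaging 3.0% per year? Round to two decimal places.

€40,579.87

Cumulative price-level factor: (1+3.0%)^6 ≈ 1.1940522965.
Multiplying €33,985 by the price-level factor gives the future nominal sum.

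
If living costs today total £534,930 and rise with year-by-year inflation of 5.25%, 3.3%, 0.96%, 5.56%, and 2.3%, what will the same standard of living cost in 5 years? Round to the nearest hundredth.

Cumulative price-level factor: 1.0525 × 1.033 × 1.0096 × 1.0556 × 1.023 ≈ 1.1853504890.
The nominal amount required is £534,930 scaled up by that factor.

£634,079.54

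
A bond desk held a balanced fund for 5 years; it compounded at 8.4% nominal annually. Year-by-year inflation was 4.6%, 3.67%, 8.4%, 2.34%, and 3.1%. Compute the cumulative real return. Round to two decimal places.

20.68%

Cumulative inflation factor: 1.046 × 1.0367 × 1.084 × 1.0234 × 1.031 ≈ 1.24028.
Nominal growth factor: 1.49674. Real growth factor = 1.49674 / 1.24028 ≈ 1.20678.
Total real return ≈ 20.6780%.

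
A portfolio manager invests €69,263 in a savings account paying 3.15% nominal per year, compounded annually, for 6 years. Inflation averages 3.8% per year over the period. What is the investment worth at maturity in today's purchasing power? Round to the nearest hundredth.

€66,701.03

Nominal value at maturity: €69,263 × (1 + 3.15%)^6 ≈ €83,428.93.
Price-level factor over 6 years: (1 + 3.8%)^6 ≈ 1.2507891955.
Dividing the nominal maturity value by the price-level factor gives the value in today's money.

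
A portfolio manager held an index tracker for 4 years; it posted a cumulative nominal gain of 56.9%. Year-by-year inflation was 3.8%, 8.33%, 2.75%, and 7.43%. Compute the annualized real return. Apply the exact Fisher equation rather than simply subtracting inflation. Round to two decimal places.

6.03%

Cumulative inflation factor: 1.038 × 1.0833 × 1.0275 × 1.0743 ≈ 1.24123.
Nominal growth factor: 1.56900. Real growth factor = 1.56900 / 1.24123 ≈ 1.26407.
Annualized: 1.26407^(1/4) − 1 ≈ 0.06033.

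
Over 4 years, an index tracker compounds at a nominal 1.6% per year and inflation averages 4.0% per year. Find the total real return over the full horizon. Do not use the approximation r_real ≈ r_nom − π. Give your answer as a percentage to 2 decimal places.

-8.92%

The annual real rate is (1+1.6%)/(1+4.0%) − 1 = -2.3077%.
Compounded over 4 years: (1 + -0.023077)^4 − 1 ≈ -0.08916.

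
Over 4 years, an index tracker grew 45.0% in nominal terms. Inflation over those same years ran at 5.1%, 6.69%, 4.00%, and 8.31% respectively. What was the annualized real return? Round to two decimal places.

3.51%

Cumulative inflation factor: 1.051 × 1.0669 × 1.0400 × 1.0831 ≈ 1.26307.
Nominal growth factor: 1.45000. Real growth factor = 1.45000 / 1.26307 ≈ 1.14799.
Annualized: 1.14799^(1/4) − 1 ≈ 0.03511.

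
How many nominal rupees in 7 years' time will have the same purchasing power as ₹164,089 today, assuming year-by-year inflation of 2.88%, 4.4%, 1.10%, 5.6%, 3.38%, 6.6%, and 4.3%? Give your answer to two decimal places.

₹216,273.86

Cumulative price-level factor: 1.0288 × 1.044 × 1.0110 × 1.056 × 1.0338 × 1.066 × 1.043 ≈ 1.3180277953.
The nominal amount required is ₹164,089 scaled up by that factor.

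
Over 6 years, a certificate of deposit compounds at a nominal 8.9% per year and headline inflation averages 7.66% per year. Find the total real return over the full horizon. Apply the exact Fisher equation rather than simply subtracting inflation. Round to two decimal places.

The annual real rate is (1+8.9%)/(1+7.66%) − 1 = 1.1518%.
Compounded over 6 years: (1 + 0.011518)^6 − 1 ≈ 0.07113.

7.11%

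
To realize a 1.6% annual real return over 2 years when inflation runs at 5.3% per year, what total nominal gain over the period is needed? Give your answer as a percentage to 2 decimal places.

14.46%

Required annual nominal rate: (1+1.6%)(1+5.3%) − 1 = 6.9848%.
Cumulative over 2 years: (1 + 0.069848)^2 − 1 ≈ 0.14457.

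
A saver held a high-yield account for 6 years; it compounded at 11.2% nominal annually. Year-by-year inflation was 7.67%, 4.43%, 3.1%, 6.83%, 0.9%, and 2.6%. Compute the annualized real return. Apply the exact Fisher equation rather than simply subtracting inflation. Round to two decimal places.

6.69%

Cumulative inflation factor: 1.0767 × 1.0443 × 1.031 × 1.0683 × 1.009 × 1.026 ≈ 1.28207.
Nominal growth factor: 1.89073. Real growth factor = 1.89073 / 1.28207 ≈ 1.47475.
Annualized: 1.47475^(1/6) − 1 ≈ 0.06689.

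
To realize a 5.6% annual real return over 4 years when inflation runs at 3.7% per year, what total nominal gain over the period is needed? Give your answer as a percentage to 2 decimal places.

Required annual nominal rate: (1+5.6%)(1+3.7%) − 1 = 9.5072%.
Cumulative over 4 years: (1 + 0.095072)^4 − 1 ≈ 0.43804.

43.80%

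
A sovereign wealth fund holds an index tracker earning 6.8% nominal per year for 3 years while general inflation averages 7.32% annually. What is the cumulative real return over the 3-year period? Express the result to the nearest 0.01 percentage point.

The annual real rate is (1+6.8%)/(1+7.32%) − 1 = -0.4845%.
Compounded over 3 years: (1 + -0.004845)^3 − 1 ≈ -0.01447.

-1.45%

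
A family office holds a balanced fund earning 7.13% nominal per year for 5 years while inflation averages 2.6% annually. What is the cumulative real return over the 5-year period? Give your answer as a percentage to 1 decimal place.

24.1%

The annual real rate is (1+7.13%)/(1+2.6%) − 1 = 4.4152%.
Compounded over 5 years: (1 + 0.044152)^5 − 1 ≈ 0.24113.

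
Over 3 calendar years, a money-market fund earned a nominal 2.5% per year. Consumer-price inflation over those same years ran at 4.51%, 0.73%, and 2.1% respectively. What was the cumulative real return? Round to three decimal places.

Cumulative inflation factor: 1.0451 × 1.0073 × 1.021 ≈ 1.07484.
Nominal growth factor: 1.07689. Real growth factor = 1.07689 / 1.07484 ≈ 1.00191.
Total real return ≈ 0.1911%.

0.191%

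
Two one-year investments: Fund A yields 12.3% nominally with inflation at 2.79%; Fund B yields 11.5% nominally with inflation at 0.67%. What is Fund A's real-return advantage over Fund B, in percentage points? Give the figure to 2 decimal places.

Fund A real return: 1.123/1.0279 − 1 = 9.252%.
Fund B real return: 1.115/1.0067 − 1 = 10.758%.
Difference: 9.252 − 10.758 = -1.506 pp.

-1.51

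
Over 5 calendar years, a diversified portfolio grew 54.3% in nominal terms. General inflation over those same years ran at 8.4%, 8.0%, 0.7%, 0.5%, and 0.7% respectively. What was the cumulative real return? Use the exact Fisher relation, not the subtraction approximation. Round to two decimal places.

Cumulative inflation factor: 1.084 × 1.080 × 1.007 × 1.005 × 1.007 ≈ 1.19310.
Nominal growth factor: 1.54300. Real growth factor = 1.54300 / 1.19310 ≈ 1.29327.
Total real return ≈ 29.3266%.

29.33%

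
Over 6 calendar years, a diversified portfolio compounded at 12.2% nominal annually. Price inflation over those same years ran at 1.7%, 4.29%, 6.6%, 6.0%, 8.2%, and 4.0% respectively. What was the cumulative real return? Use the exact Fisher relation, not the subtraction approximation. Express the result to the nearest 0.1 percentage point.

Cumulative inflation factor: 1.017 × 1.0429 × 1.066 × 1.060 × 1.082 × 1.040 ≈ 1.34861.
Nominal growth factor: 1.99507. Real growth factor = 1.99507 / 1.34861 ≈ 1.47935.
Total real return ≈ 47.9346%.

47.9%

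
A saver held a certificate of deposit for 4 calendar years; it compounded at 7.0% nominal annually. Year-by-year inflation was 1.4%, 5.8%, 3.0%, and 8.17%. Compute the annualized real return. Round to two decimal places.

2.33%

Cumulative inflation factor: 1.014 × 1.058 × 1.030 × 1.0817 ≈ 1.19527.
Nominal growth factor: 1.31080. Real growth factor = 1.31080 / 1.19527 ≈ 1.09665.
Annualized: 1.09665^(1/4) − 1 ≈ 0.02333.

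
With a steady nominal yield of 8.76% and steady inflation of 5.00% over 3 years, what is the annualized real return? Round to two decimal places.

3.58%

With constant rates the annual real return is the same each year: (1+8.76%)/(1+5.00%) − 1 = 0.03581.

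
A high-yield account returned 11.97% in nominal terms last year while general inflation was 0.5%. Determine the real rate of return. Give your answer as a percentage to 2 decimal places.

Real return via the Fisher equation: (1 + 11.97%)/(1 + 0.5%) − 1 = 1.1197/1.005 − 1 ≈ 0.11413.

11.41%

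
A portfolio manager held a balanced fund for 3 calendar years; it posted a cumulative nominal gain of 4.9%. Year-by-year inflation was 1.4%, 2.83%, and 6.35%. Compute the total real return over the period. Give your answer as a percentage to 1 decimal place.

Cumulative inflation factor: 1.014 × 1.0283 × 1.0635 ≈ 1.10891.
Nominal growth factor: 1.04900. Real growth factor = 1.04900 / 1.10891 ≈ 0.94598.
Total real return ≈ -5.4024%.

-5.4%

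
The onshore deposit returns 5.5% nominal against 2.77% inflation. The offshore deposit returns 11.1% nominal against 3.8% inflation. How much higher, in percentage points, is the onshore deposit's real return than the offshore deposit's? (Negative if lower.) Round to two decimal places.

-4.38

The onshore deposit real return: 1.055/1.0277 − 1 = 2.656%.
The offshore deposit real return: 1.111/1.038 − 1 = 7.033%.
Difference: 2.656 − 7.033 = -4.377 pp.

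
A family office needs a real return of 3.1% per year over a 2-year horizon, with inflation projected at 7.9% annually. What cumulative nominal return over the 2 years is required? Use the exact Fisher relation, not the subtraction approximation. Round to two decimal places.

23.75%

Required annual nominal rate: (1+3.1%)(1+7.9%) − 1 = 11.2449%.
Cumulative over 2 years: (1 + 0.112449)^2 − 1 ≈ 0.23754.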